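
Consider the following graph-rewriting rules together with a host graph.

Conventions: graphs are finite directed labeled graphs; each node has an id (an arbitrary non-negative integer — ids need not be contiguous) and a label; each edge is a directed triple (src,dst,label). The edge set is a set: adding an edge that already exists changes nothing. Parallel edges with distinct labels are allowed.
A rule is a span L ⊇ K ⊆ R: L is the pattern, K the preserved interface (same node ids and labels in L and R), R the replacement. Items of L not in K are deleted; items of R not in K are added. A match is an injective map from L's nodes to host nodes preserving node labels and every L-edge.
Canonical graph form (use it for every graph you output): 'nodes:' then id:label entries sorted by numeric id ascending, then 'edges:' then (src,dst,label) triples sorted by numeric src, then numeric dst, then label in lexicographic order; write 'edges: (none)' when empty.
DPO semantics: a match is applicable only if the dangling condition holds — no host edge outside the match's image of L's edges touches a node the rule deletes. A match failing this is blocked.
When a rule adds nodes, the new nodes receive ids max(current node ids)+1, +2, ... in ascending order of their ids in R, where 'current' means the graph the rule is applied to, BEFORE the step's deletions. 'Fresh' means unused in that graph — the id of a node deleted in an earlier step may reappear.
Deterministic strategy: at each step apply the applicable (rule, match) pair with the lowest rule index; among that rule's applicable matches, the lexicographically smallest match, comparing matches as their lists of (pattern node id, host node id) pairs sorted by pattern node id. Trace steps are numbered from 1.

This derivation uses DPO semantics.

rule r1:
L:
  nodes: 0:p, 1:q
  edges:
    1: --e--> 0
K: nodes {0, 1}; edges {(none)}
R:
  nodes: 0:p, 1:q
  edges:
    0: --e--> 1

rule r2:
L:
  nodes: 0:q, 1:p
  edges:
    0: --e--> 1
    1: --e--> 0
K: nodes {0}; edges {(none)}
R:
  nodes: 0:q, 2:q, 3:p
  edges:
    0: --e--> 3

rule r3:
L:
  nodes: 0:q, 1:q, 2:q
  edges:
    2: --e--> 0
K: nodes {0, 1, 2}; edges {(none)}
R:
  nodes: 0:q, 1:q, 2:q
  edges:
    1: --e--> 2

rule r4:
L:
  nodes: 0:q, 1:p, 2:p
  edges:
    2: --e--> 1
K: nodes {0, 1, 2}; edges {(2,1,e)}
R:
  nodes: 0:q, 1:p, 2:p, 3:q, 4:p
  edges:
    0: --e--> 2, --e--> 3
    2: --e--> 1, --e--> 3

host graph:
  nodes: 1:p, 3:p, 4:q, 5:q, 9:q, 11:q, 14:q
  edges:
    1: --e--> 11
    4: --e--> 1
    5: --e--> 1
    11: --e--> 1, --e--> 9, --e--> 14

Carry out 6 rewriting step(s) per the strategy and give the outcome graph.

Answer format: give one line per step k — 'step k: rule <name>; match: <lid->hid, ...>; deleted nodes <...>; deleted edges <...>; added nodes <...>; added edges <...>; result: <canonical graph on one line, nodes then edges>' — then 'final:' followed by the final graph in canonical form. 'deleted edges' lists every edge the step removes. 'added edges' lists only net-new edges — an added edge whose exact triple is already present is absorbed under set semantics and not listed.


step 1: rule r1; match: 0->1, 1->4; deleted nodes (none); deleted edges (4,1,e); added nodes (none); added edges (1,4,e); result: nodes: 1:p, 3:p, 4:q, 5:q, 9:q, 11:q, 14:q edges: (1,4,e); (1,11,e); (5,1,e); (11,1,e); (11,9,e); (11,14,e)
step 2: rule r1; match: 0->1, 1->5; deleted nodes (none); deleted edges (5,1,e); added nodes (none); added edges (1,5,e); result: nodes: 1:p, 3:p, 4:q, 5:q, 9:q, 11:q, 14:q edges: (1,4,e); (1,5,e); (1,11,e); (11,1,e); (11,9,e); (11,14,e)
step 3: rule r1; match: 0->1, 1->11; deleted nodes (none); deleted edges (11,1,e); added nodes (none); added edges (none); result: nodes: 1:p, 3:p, 4:q, 5:q, 9:q, 11:q, 14:q edges: (1,4,e); (1,5,e); (1,11,e); (11,9,e); (11,14,e)
step 4: rule r3; match: 0->9, 1->4, 2->11; deleted nodes (none); deleted edges (11,9,e); added nodes (none); added edges (4,11,e); result: nodes: 1:p, 3:p, 4:q, 5:q, 9:q, 11:q, 14:q edges: (1,4,e); (1,5,e); (1,11,e); (4,11,e); (11,14,e)
step 5: rule r3; match: 0->11, 1->5, 2->4; deleted nodes (none); deleted edges (4,11,e); added nodes (none); added edges (5,4,e); result: nodes: 1:p, 3:p, 4:q, 5:q, 9:q, 11:q, 14:q edges: (1,4,e); (1,5,e); (1,11,e); (5,4,e); (11,14,e)
step 6: rule r3; match: 0->4, 1->9, 2->5; deleted nodes (none); deleted edges (5,4,e); added nodes (none); added edges (9,5,e); result: nodes: 1:p, 3:p, 4:q, 5:q, 9:q, 11:q, 14:q edges: (1,4,e); (1,5,e); (1,11,e); (9,5,e); (11,14,e)
final:
nodes: 1:p, 3:p, 4:q, 5:q, 9:q, 11:q, 14:q
edges: (1,4,e); (1,5,e); (1,11,e); (9,5,e); (11,14,e)


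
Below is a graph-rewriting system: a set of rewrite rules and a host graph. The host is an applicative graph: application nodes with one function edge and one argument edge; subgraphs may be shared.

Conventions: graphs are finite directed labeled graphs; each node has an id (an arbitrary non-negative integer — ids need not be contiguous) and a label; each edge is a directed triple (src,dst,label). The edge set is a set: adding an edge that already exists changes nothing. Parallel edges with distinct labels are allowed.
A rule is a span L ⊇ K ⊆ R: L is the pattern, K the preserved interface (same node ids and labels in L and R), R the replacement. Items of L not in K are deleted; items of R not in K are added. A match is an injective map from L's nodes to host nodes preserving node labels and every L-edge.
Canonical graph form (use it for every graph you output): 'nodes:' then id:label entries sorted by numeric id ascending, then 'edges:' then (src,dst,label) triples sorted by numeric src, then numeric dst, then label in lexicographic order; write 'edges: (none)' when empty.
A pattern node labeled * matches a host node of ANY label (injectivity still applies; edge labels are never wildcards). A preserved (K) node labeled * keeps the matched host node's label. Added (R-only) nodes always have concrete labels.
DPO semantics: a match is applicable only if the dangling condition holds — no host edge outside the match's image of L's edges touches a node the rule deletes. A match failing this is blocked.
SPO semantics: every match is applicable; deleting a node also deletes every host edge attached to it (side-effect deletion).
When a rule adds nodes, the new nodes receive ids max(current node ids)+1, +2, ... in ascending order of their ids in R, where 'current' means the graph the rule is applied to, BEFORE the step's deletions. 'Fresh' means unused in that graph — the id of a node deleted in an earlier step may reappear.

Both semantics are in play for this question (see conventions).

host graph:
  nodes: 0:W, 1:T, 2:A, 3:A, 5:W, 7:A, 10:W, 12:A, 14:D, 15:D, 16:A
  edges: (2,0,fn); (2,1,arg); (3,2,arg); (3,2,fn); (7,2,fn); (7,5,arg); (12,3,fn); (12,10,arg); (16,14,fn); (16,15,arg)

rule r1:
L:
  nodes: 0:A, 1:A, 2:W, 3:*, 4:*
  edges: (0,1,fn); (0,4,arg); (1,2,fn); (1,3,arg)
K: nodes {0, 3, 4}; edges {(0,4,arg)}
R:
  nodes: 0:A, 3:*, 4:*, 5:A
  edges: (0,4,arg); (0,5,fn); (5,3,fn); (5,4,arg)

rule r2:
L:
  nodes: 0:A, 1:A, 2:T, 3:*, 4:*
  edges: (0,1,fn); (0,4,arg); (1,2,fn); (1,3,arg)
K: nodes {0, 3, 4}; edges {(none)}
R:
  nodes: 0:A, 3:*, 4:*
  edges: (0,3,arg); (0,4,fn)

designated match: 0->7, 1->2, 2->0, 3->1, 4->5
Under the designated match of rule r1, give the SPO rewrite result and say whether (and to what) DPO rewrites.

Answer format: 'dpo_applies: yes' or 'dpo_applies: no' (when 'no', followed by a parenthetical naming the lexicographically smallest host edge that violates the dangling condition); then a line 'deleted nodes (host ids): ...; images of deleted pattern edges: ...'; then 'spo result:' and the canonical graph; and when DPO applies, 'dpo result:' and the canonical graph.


dpo_applies: no
(the rule deletes node 2, which keeps host edge (3,2,arg) outside the match image — the dangling condition fails, DPO blocks; SPO proceeds and side-deletes such edges)
deleted nodes (host ids): 0, 2; images of deleted pattern edges: (2,0,fn); (2,1,arg); (7,2,fn)
spo result:
nodes: 1:T, 3:A, 5:W, 7:A, 10:W, 12:A, 14:D, 15:D, 16:A, 17:A
edges: (7,5,arg); (7,17,fn); (12,3,fn); (12,10,arg); (16,14,fn); (16,15,arg); (17,1,fn); (17,5,arg)


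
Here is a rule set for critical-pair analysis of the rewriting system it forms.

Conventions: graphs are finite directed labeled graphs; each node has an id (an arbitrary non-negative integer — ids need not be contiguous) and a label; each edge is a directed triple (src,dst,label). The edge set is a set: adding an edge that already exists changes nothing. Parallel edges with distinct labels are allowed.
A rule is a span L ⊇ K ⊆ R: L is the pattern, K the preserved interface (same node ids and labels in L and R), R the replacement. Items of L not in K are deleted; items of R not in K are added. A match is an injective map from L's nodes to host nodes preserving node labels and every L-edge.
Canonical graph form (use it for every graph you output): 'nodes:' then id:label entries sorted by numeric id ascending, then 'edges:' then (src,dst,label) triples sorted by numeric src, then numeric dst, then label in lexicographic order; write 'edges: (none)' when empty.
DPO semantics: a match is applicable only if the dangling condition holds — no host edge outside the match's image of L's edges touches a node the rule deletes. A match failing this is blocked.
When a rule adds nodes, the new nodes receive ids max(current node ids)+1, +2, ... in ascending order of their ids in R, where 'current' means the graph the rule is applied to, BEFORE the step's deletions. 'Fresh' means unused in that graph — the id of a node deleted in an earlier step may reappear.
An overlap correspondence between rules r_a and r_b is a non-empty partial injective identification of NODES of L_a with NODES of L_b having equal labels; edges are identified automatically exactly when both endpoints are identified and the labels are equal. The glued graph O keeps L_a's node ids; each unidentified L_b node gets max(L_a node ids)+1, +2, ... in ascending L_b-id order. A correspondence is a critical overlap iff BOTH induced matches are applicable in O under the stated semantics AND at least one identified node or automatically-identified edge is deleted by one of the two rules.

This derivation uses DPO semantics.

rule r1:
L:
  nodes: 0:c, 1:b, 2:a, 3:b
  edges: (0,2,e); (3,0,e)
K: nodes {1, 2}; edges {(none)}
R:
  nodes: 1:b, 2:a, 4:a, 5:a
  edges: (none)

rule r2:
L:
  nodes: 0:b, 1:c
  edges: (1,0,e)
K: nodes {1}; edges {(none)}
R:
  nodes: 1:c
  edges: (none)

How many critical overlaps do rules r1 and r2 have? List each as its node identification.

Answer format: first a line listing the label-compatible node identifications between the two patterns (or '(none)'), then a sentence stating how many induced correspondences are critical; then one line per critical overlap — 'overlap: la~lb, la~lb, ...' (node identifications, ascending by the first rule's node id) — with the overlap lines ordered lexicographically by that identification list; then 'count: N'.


label-compatible node identifications between L(r1) and L(r2): 0~1, 1~0, 3~0
1 of the induced correspondences is a critical overlap of r1 and r2.
overlap: 1~0
count: 1


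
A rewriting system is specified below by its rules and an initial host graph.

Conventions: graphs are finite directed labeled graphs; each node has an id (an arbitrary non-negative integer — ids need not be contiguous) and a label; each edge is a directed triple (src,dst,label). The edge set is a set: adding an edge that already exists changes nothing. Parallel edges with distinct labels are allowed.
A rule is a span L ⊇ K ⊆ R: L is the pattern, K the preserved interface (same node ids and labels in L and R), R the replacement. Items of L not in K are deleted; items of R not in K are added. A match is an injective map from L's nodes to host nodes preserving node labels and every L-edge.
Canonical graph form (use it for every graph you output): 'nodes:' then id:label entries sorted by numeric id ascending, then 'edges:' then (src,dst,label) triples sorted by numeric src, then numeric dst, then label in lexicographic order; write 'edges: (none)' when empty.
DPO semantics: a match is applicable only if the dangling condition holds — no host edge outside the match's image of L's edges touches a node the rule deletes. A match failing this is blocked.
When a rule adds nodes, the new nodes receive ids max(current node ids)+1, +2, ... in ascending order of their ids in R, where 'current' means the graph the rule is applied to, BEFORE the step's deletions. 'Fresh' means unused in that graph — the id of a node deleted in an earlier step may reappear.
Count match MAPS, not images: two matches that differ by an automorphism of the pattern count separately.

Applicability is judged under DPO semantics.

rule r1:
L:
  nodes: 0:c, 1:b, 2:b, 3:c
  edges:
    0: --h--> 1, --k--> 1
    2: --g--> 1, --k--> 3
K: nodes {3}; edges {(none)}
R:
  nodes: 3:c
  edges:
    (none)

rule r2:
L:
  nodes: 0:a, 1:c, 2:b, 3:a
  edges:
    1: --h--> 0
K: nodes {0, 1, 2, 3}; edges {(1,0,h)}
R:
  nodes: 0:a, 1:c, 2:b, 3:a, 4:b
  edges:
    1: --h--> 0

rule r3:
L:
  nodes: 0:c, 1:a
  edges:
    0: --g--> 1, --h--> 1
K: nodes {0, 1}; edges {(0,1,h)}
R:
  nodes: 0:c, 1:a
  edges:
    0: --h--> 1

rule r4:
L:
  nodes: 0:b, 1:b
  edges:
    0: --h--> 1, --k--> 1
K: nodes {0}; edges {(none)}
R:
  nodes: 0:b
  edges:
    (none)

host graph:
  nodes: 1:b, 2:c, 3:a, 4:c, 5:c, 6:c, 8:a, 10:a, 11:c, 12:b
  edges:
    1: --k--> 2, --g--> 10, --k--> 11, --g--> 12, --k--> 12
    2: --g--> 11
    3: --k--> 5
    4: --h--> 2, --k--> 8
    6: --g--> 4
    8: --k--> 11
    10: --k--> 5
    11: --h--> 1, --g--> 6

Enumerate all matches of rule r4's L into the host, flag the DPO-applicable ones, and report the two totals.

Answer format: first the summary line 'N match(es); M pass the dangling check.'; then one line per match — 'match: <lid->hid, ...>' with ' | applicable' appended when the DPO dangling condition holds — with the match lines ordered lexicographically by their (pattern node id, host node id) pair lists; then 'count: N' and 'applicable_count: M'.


0 match(es); 0 pass the dangling check.
count: 0
applicable_count: 0


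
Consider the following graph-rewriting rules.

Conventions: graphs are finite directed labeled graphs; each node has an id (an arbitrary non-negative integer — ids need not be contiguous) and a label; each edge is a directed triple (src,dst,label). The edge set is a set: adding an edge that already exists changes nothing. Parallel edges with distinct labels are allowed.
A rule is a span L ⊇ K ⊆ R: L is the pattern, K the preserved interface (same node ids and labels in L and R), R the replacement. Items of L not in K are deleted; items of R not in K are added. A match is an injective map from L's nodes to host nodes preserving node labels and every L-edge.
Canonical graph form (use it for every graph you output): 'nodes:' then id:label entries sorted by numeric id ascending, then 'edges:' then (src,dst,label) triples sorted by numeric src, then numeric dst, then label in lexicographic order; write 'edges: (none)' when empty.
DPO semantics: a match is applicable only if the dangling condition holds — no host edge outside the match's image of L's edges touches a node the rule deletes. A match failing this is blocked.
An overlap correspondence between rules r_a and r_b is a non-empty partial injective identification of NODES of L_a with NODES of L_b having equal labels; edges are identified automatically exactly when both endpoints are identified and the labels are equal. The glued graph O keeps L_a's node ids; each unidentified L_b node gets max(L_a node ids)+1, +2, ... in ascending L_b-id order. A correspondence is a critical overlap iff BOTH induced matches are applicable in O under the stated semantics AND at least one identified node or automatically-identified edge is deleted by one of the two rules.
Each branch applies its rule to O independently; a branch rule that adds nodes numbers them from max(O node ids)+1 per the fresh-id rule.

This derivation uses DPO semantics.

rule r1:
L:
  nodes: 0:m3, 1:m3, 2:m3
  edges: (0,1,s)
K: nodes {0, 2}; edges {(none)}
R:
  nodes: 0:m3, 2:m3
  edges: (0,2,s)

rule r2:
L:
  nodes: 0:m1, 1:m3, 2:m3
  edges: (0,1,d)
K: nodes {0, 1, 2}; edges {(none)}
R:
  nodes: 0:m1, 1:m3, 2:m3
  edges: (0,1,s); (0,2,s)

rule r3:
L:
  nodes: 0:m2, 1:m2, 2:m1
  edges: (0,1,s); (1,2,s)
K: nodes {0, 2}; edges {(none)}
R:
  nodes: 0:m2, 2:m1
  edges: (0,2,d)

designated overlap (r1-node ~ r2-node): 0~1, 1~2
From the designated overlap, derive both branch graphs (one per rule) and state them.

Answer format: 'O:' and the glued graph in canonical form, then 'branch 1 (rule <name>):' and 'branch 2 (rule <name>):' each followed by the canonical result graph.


O:
nodes: 0:m3, 1:m3, 2:m3, 3:m1
edges: (0,1,s); (3,0,d)
branch 1 (rule r1):
nodes: 0:m3, 2:m3, 3:m1
edges: (0,2,s); (3,0,d)
branch 2 (rule r2):
nodes: 0:m3, 1:m3, 2:m3, 3:m1
edges: (0,1,s); (3,0,s); (3,1,s)


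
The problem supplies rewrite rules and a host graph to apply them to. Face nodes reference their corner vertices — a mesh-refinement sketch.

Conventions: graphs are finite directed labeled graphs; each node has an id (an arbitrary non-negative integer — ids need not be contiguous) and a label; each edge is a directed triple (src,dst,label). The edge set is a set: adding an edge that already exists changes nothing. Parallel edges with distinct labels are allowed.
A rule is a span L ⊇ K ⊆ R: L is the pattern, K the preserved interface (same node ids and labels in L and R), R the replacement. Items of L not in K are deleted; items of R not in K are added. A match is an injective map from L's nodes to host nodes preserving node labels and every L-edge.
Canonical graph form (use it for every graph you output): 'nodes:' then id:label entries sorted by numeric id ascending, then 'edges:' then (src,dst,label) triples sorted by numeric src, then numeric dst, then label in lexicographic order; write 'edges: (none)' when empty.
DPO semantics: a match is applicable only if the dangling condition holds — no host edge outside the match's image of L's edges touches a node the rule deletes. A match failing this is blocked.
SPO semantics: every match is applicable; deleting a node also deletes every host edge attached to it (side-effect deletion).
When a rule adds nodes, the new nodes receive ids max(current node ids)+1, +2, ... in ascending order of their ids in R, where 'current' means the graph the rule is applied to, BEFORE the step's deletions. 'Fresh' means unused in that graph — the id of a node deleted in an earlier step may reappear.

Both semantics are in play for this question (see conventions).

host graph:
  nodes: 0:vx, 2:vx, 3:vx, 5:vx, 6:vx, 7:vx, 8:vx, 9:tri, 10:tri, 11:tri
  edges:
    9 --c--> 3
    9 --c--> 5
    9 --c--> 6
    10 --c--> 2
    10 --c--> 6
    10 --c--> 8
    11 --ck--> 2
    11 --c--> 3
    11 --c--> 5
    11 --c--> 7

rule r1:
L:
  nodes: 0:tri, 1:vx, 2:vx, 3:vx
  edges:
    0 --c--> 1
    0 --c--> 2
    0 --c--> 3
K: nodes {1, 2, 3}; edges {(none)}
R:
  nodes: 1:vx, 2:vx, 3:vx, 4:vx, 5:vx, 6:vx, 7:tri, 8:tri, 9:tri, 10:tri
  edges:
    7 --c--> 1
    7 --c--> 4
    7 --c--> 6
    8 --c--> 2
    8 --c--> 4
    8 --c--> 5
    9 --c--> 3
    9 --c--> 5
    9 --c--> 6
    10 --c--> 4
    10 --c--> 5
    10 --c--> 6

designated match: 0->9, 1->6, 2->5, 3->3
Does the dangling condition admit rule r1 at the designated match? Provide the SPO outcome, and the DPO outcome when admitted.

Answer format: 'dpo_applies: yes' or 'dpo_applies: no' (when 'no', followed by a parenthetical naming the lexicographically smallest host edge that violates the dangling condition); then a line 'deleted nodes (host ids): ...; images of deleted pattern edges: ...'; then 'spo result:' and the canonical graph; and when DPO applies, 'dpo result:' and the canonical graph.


dpo_applies: yes
deleted nodes (host ids): 9; images of deleted pattern edges: (9,3,c); (9,5,c); (9,6,c)
spo result:
nodes: 0:vx, 2:vx, 3:vx, 5:vx, 6:vx, 7:vx, 8:vx, 10:tri, 11:tri, 12:vx, 13:vx, 14:vx, 15:tri, 16:tri, 17:tri, 18:tri
edges: (10,2,c); (10,6,c); (10,8,c); (11,2,ck); (11,3,c); (11,5,c); (11,7,c); (15,6,c); (15,12,c); (15,14,c); (16,5,c); (16,12,c); (16,13,c); (17,3,c); (17,13,c); (17,14,c); (18,12,c); (18,13,c); (18,14,c)
dpo result:
nodes: 0:vx, 2:vx, 3:vx, 5:vx, 6:vx, 7:vx, 8:vx, 10:tri, 11:tri, 12:vx, 13:vx, 14:vx, 15:tri, 16:tri, 17:tri, 18:tri
edges: (10,2,c); (10,6,c); (10,8,c); (11,2,ck); (11,3,c); (11,5,c); (11,7,c); (15,6,c); (15,12,c); (15,14,c); (16,5,c); (16,12,c); (16,13,c); (17,3,c); (17,13,c); (17,14,c); (18,12,c); (18,13,c); (18,14,c)


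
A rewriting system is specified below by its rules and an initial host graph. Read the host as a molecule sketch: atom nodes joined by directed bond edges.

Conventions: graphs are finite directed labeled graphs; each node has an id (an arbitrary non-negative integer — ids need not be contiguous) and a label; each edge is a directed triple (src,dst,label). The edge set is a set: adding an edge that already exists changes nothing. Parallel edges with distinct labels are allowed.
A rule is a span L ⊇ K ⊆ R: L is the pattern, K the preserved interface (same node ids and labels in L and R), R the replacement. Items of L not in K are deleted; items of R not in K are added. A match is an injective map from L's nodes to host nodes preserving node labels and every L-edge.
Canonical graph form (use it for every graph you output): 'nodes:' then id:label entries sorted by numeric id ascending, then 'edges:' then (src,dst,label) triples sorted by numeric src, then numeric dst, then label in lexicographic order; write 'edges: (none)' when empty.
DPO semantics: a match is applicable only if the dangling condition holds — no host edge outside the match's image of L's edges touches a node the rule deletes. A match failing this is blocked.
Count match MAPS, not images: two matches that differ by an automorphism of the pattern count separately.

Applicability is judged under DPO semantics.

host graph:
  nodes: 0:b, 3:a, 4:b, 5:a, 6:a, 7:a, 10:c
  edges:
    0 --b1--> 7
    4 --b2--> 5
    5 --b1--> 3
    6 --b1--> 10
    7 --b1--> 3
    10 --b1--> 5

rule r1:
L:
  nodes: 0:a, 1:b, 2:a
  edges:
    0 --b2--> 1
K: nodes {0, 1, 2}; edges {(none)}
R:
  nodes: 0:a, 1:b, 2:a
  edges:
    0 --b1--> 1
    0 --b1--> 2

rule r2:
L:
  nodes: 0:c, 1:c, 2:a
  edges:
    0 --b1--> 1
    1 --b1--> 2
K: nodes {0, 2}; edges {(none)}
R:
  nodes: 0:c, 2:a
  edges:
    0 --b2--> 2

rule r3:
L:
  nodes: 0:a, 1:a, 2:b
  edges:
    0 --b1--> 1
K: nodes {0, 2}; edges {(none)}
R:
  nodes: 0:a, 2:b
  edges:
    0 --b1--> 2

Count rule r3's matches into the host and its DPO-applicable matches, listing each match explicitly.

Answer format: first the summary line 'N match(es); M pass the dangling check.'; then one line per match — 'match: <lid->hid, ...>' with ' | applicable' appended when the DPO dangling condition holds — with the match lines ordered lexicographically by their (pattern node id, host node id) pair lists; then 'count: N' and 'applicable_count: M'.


4 match(es); 0 pass the dangling check.
match: 0->5, 1->3, 2->0
match: 0->5, 1->3, 2->4
match: 0->7, 1->3, 2->0
match: 0->7, 1->3, 2->4
count: 4
applicable_count: 0


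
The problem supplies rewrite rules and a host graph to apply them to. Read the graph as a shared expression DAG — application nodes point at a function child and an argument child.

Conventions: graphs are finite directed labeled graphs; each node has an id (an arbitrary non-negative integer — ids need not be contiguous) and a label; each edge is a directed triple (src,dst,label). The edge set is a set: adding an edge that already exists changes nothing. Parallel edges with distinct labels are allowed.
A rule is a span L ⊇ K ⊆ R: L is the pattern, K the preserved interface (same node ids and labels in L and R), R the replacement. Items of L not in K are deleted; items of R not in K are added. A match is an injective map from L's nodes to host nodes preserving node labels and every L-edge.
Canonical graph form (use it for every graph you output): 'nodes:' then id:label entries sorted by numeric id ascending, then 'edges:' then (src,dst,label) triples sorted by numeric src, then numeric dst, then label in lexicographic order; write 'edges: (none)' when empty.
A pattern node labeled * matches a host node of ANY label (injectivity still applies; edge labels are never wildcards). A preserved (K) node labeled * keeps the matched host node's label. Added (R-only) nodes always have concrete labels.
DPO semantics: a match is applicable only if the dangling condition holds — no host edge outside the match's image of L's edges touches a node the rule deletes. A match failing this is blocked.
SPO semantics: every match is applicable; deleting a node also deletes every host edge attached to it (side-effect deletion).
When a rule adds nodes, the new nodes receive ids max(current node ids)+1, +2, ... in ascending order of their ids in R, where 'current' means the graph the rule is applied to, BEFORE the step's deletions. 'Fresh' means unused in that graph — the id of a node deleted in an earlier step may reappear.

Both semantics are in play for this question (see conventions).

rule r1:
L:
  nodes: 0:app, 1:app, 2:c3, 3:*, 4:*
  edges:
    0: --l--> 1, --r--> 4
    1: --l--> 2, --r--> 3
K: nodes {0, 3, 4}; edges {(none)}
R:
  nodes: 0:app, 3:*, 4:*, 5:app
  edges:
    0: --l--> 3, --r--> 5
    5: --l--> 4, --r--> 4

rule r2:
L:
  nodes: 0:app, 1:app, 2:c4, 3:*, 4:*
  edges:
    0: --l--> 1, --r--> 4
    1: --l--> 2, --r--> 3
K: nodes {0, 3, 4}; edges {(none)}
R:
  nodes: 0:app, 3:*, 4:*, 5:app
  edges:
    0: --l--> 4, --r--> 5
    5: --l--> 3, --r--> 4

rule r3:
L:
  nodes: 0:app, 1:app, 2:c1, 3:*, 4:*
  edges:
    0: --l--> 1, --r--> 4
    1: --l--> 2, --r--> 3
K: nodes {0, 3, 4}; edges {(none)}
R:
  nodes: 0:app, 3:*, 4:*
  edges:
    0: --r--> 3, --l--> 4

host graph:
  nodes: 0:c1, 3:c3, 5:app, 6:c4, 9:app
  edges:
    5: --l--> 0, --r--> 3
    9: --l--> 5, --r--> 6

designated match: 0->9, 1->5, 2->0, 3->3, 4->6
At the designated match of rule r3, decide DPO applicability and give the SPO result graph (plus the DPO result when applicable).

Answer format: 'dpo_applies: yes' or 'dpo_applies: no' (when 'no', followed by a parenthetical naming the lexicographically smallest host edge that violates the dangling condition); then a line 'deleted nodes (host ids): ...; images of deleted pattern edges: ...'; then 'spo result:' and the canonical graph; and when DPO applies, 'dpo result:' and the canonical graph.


dpo_applies: yes
deleted nodes (host ids): 0, 5; images of deleted pattern edges: (5,0,l); (5,3,r); (9,5,l); (9,6,r)
spo result:
nodes: 3:c3, 6:c4, 9:app
edges: (9,3,r); (9,6,l)
dpo result:
nodes: 3:c3, 6:c4, 9:app
edges: (9,3,r); (9,6,l)


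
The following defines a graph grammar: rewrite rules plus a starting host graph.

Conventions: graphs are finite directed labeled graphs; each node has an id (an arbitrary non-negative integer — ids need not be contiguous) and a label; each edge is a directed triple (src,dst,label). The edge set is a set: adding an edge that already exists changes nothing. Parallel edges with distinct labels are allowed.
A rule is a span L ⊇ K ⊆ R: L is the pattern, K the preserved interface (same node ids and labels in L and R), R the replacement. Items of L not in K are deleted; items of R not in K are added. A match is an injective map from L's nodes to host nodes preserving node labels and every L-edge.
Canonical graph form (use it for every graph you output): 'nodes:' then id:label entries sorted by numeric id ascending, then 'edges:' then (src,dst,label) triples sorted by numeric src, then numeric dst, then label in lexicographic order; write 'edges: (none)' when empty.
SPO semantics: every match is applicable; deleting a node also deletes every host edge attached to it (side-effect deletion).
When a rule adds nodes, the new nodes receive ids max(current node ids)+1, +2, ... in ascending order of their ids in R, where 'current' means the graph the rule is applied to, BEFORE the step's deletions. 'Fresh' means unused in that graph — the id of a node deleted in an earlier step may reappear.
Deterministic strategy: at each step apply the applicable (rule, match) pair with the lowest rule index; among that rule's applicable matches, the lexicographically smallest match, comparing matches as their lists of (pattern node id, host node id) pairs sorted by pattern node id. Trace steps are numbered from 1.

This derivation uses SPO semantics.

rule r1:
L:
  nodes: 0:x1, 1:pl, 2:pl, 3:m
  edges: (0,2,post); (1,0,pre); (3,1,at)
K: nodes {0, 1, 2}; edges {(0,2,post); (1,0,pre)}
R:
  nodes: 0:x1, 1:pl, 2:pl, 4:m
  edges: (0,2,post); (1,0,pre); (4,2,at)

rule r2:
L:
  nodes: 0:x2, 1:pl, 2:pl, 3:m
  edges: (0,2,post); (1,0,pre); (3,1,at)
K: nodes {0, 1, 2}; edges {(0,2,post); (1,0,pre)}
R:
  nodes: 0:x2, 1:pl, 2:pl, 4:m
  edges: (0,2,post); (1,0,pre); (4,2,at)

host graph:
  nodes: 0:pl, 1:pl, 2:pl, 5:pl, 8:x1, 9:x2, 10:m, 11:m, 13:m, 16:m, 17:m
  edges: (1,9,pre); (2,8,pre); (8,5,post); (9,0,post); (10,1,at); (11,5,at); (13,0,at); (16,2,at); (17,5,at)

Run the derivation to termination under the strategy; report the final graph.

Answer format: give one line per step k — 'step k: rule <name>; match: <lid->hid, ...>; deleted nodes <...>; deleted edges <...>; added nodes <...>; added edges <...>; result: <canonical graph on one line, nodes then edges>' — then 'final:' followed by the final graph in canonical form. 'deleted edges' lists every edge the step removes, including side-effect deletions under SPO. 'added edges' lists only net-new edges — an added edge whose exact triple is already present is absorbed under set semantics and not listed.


step 1: rule r1; match: 0->8, 1->2, 2->5, 3->16; deleted nodes 16; deleted edges (16,2,at); added nodes 18; added edges (18,5,at); result: nodes: 0:pl, 1:pl, 2:pl, 5:pl, 8:x1, 9:x2, 10:m, 11:m, 13:m, 17:m, 18:m edges: (1,9,pre); (2,8,pre); (8,5,post); (9,0,post); (10,1,at); (11,5,at); (13,0,at); (17,5,at); (18,5,at)
step 2: rule r2; match: 0->9, 1->1, 2->0, 3->10; deleted nodes 10; deleted edges (10,1,at); added nodes 19; added edges (19,0,at); result: nodes: 0:pl, 1:pl, 2:pl, 5:pl, 8:x1, 9:x2, 11:m, 13:m, 17:m, 18:m, 19:m edges: (1,9,pre); (2,8,pre); (8,5,post); (9,0,post); (11,5,at); (13,0,at); (17,5,at); (18,5,at); (19,0,at)
final:
nodes: 0:pl, 1:pl, 2:pl, 5:pl, 8:x1, 9:x2, 11:m, 13:m, 17:m, 18:m, 19:m
edges: (1,9,pre); (2,8,pre); (8,5,post); (9,0,post); (11,5,at); (13,0,at); (17,5,at); (18,5,at); (19,0,at)


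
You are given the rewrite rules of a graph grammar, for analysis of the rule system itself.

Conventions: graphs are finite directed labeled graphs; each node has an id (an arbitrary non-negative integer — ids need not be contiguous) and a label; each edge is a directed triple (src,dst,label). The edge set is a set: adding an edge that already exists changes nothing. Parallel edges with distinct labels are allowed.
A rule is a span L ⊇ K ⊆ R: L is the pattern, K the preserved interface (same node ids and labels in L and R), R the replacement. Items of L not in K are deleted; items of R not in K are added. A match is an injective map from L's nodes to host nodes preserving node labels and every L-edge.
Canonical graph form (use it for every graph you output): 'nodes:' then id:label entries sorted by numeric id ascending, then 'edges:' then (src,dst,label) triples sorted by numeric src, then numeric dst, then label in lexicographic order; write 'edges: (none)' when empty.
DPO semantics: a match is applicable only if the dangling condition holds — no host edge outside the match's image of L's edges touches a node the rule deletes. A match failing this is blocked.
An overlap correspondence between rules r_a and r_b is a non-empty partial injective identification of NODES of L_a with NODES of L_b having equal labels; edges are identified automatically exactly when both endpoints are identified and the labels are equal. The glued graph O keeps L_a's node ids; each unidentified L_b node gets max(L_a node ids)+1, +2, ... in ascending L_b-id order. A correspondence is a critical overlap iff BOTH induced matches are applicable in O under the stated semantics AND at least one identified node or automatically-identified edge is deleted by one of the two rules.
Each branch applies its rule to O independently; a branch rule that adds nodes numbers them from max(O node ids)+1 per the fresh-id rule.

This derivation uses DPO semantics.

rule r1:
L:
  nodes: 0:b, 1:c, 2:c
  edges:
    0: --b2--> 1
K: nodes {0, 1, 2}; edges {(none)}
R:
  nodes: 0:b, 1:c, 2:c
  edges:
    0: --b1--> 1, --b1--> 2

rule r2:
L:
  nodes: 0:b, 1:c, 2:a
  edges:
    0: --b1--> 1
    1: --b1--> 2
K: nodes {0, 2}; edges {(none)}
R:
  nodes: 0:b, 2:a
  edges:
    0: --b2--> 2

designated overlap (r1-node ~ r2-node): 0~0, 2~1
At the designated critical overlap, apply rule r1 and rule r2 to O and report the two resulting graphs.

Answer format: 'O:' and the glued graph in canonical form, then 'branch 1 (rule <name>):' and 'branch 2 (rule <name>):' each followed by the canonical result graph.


O:
nodes: 0:b, 1:c, 2:c, 3:a
edges: (0,1,b2); (0,2,b1); (2,3,b1)
branch 1 (rule r1):
nodes: 0:b, 1:c, 2:c, 3:a
edges: (0,1,b1); (0,2,b1); (2,3,b1)
branch 2 (rule r2):
nodes: 0:b, 1:c, 3:a
edges: (0,1,b2); (0,3,b2)


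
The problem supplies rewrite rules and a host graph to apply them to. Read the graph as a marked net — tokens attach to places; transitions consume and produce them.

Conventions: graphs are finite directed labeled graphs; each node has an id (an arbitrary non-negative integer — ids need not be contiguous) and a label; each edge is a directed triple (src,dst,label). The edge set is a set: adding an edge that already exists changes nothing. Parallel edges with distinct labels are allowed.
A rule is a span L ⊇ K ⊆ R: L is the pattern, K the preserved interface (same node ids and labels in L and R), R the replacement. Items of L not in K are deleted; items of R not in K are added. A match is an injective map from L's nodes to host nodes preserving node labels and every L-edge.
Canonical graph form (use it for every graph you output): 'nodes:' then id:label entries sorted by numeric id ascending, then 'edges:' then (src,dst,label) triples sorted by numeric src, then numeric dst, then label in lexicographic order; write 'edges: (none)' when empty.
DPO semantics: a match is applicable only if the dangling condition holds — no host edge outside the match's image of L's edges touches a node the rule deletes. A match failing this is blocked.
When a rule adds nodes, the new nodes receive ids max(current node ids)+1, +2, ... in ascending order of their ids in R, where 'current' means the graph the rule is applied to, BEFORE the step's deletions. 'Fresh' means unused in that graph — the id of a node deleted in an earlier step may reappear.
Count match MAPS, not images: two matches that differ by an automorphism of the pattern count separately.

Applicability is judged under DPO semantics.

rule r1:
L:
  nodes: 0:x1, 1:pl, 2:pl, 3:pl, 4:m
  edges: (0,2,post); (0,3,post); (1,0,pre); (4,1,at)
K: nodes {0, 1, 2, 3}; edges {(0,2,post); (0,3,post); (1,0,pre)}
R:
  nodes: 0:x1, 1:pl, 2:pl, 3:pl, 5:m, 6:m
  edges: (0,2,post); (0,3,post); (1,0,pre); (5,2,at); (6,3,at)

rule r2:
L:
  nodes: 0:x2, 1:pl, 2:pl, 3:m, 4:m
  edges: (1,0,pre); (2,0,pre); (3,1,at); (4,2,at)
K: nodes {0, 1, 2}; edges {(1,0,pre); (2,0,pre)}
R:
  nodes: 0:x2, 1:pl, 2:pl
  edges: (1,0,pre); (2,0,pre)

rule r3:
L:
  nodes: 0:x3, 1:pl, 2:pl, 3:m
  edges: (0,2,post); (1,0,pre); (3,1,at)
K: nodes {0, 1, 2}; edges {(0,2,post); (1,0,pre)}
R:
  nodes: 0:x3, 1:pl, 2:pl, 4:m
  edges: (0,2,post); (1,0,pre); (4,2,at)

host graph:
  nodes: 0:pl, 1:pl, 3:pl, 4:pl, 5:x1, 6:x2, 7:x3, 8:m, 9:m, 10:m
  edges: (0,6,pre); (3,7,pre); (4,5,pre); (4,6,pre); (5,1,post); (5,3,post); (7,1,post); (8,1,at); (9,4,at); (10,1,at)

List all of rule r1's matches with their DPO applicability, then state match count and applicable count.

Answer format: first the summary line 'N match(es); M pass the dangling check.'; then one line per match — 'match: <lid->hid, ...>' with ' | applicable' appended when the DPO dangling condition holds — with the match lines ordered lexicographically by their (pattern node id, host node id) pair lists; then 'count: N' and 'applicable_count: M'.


2 match(es); 2 pass the dangling check.
match: 0->5, 1->4, 2->1, 3->3, 4->9 | applicable
match: 0->5, 1->4, 2->3, 3->1, 4->9 | applicable
count: 2
applicable_count: 2


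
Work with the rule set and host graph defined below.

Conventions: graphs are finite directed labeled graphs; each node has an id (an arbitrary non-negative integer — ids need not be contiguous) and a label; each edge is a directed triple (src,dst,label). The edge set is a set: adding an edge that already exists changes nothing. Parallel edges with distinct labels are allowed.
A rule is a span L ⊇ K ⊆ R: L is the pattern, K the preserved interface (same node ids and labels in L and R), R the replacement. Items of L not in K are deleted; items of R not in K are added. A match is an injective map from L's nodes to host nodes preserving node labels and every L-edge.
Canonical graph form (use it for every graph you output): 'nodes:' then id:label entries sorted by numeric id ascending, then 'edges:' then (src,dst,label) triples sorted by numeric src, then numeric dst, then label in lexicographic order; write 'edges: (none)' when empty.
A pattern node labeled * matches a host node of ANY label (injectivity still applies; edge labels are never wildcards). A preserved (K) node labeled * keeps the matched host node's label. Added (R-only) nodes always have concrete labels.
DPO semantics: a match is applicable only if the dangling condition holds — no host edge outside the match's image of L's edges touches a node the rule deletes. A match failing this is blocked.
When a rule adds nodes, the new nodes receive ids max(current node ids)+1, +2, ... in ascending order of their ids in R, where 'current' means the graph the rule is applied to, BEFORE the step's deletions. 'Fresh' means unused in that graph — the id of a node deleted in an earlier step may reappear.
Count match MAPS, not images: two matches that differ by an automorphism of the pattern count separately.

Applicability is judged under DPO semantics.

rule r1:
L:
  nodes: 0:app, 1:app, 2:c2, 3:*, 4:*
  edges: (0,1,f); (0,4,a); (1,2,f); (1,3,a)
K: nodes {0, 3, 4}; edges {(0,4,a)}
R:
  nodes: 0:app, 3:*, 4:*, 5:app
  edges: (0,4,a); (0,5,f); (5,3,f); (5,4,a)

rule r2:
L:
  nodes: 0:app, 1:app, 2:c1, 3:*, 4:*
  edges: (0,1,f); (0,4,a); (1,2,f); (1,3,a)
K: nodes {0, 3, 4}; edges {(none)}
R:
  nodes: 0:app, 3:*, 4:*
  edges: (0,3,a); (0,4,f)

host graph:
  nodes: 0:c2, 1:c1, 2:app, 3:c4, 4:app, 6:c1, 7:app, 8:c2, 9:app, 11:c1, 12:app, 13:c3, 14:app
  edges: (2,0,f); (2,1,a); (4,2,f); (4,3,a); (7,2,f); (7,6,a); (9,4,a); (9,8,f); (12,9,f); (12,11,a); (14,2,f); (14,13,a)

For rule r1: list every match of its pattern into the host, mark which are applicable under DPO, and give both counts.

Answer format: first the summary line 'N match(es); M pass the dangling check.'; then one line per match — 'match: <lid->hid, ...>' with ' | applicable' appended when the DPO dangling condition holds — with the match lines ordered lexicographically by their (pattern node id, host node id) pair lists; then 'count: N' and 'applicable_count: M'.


4 match(es); 1 pass the dangling check.
match: 0->4, 1->2, 2->0, 3->1, 4->3
match: 0->7, 1->2, 2->0, 3->1, 4->6
match: 0->12, 1->9, 2->8, 3->4, 4->11 | applicable
match: 0->14, 1->2, 2->0, 3->1, 4->13
count: 4
applicable_count: 1


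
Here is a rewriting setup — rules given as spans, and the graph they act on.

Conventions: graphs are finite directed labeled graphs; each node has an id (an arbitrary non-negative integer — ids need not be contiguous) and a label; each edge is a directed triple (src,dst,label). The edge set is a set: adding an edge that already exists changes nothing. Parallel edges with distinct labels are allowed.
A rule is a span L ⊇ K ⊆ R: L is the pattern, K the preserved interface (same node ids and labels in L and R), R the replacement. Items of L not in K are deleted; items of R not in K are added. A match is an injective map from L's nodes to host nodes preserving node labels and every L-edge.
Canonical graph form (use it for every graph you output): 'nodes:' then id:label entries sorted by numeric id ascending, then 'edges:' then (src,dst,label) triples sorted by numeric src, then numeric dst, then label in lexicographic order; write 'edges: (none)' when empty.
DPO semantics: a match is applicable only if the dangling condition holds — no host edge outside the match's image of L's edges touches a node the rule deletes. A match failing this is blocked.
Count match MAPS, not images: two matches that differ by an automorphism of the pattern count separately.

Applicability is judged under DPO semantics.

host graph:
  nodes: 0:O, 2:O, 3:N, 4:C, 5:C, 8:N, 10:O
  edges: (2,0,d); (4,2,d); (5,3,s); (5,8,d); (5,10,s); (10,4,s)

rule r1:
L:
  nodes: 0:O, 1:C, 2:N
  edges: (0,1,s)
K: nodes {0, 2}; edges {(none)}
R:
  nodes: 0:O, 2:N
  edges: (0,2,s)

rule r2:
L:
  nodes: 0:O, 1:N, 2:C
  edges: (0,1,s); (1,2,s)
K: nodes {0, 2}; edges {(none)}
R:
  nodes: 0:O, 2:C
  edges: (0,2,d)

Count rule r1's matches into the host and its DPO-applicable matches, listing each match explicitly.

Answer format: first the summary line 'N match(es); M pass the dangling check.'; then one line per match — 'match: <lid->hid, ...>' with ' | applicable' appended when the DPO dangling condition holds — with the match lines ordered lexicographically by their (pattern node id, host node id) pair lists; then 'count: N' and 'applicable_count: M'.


2 match(es); 0 pass the dangling check.
match: 0->10, 1->4, 2->3
match: 0->10, 1->4, 2->8
count: 2
applicable_count: 0
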